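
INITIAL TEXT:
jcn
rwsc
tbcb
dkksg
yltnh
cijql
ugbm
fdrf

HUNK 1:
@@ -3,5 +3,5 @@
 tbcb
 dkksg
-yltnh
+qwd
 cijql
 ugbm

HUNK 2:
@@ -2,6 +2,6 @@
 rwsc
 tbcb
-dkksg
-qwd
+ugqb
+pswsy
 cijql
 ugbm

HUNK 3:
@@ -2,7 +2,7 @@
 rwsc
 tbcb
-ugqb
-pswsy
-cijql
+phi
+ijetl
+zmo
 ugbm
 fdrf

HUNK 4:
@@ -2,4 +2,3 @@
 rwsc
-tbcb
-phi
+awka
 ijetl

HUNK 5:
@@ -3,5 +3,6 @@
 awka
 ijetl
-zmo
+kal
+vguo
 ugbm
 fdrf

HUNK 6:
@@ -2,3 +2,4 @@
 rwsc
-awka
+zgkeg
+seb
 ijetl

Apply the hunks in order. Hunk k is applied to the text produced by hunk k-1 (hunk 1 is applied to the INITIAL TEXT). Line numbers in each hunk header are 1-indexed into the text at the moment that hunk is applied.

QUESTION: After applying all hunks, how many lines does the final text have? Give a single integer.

Hunk 1: at line 3 remove [yltnh] add [qwd] -> 8 lines: jcn rwsc tbcb dkksg qwd cijql ugbm fdrf
Hunk 2: at line 2 remove [dkksg,qwd] add [ugqb,pswsy] -> 8 lines: jcn rwsc tbcb ugqb pswsy cijql ugbm fdrf
Hunk 3: at line 2 remove [ugqb,pswsy,cijql] add [phi,ijetl,zmo] -> 8 lines: jcn rwsc tbcb phi ijetl zmo ugbm fdrf
Hunk 4: at line 2 remove [tbcb,phi] add [awka] -> 7 lines: jcn rwsc awka ijetl zmo ugbm fdrf
Hunk 5: at line 3 remove [zmo] add [kal,vguo] -> 8 lines: jcn rwsc awka ijetl kal vguo ugbm fdrf
Hunk 6: at line 2 remove [awka] add [zgkeg,seb] -> 9 lines: jcn rwsc zgkeg seb ijetl kal vguo ugbm fdrf
Final line count: 9

Answer: 9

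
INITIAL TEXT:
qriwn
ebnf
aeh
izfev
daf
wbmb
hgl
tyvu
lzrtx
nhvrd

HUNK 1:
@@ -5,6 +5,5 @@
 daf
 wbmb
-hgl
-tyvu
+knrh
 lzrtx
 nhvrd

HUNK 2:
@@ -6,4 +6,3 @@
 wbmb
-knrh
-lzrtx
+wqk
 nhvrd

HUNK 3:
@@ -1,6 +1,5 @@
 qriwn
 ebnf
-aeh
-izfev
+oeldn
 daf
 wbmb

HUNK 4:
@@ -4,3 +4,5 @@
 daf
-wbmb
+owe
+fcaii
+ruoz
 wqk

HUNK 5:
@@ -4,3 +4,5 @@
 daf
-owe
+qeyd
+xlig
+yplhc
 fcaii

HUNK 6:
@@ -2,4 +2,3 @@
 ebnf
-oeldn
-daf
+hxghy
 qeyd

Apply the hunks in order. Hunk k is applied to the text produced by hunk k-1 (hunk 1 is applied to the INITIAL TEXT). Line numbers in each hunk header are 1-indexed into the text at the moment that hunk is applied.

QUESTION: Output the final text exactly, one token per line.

Answer: qriwn
ebnf
hxghy
qeyd
xlig
yplhc
fcaii
ruoz
wqk
nhvrd

Derivation:
Hunk 1: at line 5 remove [hgl,tyvu] add [knrh] -> 9 lines: qriwn ebnf aeh izfev daf wbmb knrh lzrtx nhvrd
Hunk 2: at line 6 remove [knrh,lzrtx] add [wqk] -> 8 lines: qriwn ebnf aeh izfev daf wbmb wqk nhvrd
Hunk 3: at line 1 remove [aeh,izfev] add [oeldn] -> 7 lines: qriwn ebnf oeldn daf wbmb wqk nhvrd
Hunk 4: at line 4 remove [wbmb] add [owe,fcaii,ruoz] -> 9 lines: qriwn ebnf oeldn daf owe fcaii ruoz wqk nhvrd
Hunk 5: at line 4 remove [owe] add [qeyd,xlig,yplhc] -> 11 lines: qriwn ebnf oeldn daf qeyd xlig yplhc fcaii ruoz wqk nhvrd
Hunk 6: at line 2 remove [oeldn,daf] add [hxghy] -> 10 lines: qriwn ebnf hxghy qeyd xlig yplhc fcaii ruoz wqk nhvrd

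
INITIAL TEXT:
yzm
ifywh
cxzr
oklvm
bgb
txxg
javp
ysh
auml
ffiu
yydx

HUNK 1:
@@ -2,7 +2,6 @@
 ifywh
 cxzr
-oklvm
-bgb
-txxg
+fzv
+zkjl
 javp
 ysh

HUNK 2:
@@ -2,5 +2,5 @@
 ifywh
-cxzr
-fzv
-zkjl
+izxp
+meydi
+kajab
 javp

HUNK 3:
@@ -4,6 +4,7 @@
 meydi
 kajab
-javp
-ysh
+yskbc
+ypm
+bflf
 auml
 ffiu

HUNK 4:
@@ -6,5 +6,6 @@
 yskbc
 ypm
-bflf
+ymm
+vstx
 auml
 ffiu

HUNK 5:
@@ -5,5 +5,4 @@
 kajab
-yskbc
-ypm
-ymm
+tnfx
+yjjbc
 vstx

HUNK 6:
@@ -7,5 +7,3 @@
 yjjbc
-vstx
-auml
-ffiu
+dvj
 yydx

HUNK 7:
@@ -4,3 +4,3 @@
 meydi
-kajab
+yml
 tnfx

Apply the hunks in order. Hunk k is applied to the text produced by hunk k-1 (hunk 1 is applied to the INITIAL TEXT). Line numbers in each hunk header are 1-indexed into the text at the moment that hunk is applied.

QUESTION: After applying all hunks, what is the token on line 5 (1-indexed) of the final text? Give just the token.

Hunk 1: at line 2 remove [oklvm,bgb,txxg] add [fzv,zkjl] -> 10 lines: yzm ifywh cxzr fzv zkjl javp ysh auml ffiu yydx
Hunk 2: at line 2 remove [cxzr,fzv,zkjl] add [izxp,meydi,kajab] -> 10 lines: yzm ifywh izxp meydi kajab javp ysh auml ffiu yydx
Hunk 3: at line 4 remove [javp,ysh] add [yskbc,ypm,bflf] -> 11 lines: yzm ifywh izxp meydi kajab yskbc ypm bflf auml ffiu yydx
Hunk 4: at line 6 remove [bflf] add [ymm,vstx] -> 12 lines: yzm ifywh izxp meydi kajab yskbc ypm ymm vstx auml ffiu yydx
Hunk 5: at line 5 remove [yskbc,ypm,ymm] add [tnfx,yjjbc] -> 11 lines: yzm ifywh izxp meydi kajab tnfx yjjbc vstx auml ffiu yydx
Hunk 6: at line 7 remove [vstx,auml,ffiu] add [dvj] -> 9 lines: yzm ifywh izxp meydi kajab tnfx yjjbc dvj yydx
Hunk 7: at line 4 remove [kajab] add [yml] -> 9 lines: yzm ifywh izxp meydi yml tnfx yjjbc dvj yydx
Final line 5: yml

Answer: yml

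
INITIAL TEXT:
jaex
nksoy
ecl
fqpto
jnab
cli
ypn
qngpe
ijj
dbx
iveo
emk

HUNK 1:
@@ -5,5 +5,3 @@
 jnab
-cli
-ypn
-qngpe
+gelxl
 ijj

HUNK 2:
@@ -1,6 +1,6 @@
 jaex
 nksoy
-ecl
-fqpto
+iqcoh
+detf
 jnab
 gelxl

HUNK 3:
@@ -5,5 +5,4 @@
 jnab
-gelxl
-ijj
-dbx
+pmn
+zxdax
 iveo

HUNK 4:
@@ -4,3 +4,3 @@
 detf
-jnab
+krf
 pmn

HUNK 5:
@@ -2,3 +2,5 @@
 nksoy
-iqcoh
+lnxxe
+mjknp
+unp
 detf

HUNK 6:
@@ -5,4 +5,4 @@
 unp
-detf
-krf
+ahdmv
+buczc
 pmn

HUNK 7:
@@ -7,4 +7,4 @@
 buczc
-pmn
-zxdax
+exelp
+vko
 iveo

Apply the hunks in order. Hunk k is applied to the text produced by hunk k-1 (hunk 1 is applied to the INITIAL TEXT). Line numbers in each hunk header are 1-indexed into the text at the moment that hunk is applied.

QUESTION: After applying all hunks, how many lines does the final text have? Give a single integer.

Hunk 1: at line 5 remove [cli,ypn,qngpe] add [gelxl] -> 10 lines: jaex nksoy ecl fqpto jnab gelxl ijj dbx iveo emk
Hunk 2: at line 1 remove [ecl,fqpto] add [iqcoh,detf] -> 10 lines: jaex nksoy iqcoh detf jnab gelxl ijj dbx iveo emk
Hunk 3: at line 5 remove [gelxl,ijj,dbx] add [pmn,zxdax] -> 9 lines: jaex nksoy iqcoh detf jnab pmn zxdax iveo emk
Hunk 4: at line 4 remove [jnab] add [krf] -> 9 lines: jaex nksoy iqcoh detf krf pmn zxdax iveo emk
Hunk 5: at line 2 remove [iqcoh] add [lnxxe,mjknp,unp] -> 11 lines: jaex nksoy lnxxe mjknp unp detf krf pmn zxdax iveo emk
Hunk 6: at line 5 remove [detf,krf] add [ahdmv,buczc] -> 11 lines: jaex nksoy lnxxe mjknp unp ahdmv buczc pmn zxdax iveo emk
Hunk 7: at line 7 remove [pmn,zxdax] add [exelp,vko] -> 11 lines: jaex nksoy lnxxe mjknp unp ahdmv buczc exelp vko iveo emk
Final line count: 11

Answer: 11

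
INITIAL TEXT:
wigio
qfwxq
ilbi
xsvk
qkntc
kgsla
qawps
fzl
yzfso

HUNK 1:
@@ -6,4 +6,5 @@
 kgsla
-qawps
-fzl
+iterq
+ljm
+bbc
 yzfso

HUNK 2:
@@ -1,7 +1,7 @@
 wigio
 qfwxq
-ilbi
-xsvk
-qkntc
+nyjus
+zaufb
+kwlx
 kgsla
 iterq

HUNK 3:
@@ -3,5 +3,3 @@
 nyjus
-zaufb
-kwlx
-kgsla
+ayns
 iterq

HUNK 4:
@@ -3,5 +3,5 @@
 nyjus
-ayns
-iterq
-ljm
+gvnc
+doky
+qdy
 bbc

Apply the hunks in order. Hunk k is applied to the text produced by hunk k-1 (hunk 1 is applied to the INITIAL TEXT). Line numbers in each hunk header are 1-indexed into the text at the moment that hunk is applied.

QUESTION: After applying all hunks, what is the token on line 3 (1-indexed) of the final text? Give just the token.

Answer: nyjus

Derivation:
Hunk 1: at line 6 remove [qawps,fzl] add [iterq,ljm,bbc] -> 10 lines: wigio qfwxq ilbi xsvk qkntc kgsla iterq ljm bbc yzfso
Hunk 2: at line 1 remove [ilbi,xsvk,qkntc] add [nyjus,zaufb,kwlx] -> 10 lines: wigio qfwxq nyjus zaufb kwlx kgsla iterq ljm bbc yzfso
Hunk 3: at line 3 remove [zaufb,kwlx,kgsla] add [ayns] -> 8 lines: wigio qfwxq nyjus ayns iterq ljm bbc yzfso
Hunk 4: at line 3 remove [ayns,iterq,ljm] add [gvnc,doky,qdy] -> 8 lines: wigio qfwxq nyjus gvnc doky qdy bbc yzfso
Final line 3: nyjus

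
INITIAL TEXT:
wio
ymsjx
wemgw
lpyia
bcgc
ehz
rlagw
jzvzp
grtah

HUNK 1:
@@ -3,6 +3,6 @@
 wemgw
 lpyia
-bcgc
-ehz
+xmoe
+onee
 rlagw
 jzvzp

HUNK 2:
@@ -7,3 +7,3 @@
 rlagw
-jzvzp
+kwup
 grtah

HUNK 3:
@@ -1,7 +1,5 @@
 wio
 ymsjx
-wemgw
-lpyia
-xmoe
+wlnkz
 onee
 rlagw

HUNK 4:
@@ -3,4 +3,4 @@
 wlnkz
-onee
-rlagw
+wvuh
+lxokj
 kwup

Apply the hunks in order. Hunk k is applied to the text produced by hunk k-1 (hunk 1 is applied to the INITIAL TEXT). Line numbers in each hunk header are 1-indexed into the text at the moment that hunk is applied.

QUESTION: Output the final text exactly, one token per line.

Hunk 1: at line 3 remove [bcgc,ehz] add [xmoe,onee] -> 9 lines: wio ymsjx wemgw lpyia xmoe onee rlagw jzvzp grtah
Hunk 2: at line 7 remove [jzvzp] add [kwup] -> 9 lines: wio ymsjx wemgw lpyia xmoe onee rlagw kwup grtah
Hunk 3: at line 1 remove [wemgw,lpyia,xmoe] add [wlnkz] -> 7 lines: wio ymsjx wlnkz onee rlagw kwup grtah
Hunk 4: at line 3 remove [onee,rlagw] add [wvuh,lxokj] -> 7 lines: wio ymsjx wlnkz wvuh lxokj kwup grtah

Answer: wio
ymsjx
wlnkz
wvuh
lxokj
kwup
grtah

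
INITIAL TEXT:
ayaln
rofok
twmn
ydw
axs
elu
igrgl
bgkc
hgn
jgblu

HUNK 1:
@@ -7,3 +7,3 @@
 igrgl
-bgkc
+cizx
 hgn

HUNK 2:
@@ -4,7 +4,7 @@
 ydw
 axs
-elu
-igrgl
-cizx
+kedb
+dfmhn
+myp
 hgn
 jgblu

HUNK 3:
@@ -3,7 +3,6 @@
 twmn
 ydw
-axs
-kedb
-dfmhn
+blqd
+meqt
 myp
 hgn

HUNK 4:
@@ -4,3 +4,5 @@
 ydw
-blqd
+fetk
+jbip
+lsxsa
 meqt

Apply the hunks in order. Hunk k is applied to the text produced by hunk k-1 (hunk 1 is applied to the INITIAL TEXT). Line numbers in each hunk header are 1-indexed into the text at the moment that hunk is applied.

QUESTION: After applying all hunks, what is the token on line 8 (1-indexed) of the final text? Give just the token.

Answer: meqt

Derivation:
Hunk 1: at line 7 remove [bgkc] add [cizx] -> 10 lines: ayaln rofok twmn ydw axs elu igrgl cizx hgn jgblu
Hunk 2: at line 4 remove [elu,igrgl,cizx] add [kedb,dfmhn,myp] -> 10 lines: ayaln rofok twmn ydw axs kedb dfmhn myp hgn jgblu
Hunk 3: at line 3 remove [axs,kedb,dfmhn] add [blqd,meqt] -> 9 lines: ayaln rofok twmn ydw blqd meqt myp hgn jgblu
Hunk 4: at line 4 remove [blqd] add [fetk,jbip,lsxsa] -> 11 lines: ayaln rofok twmn ydw fetk jbip lsxsa meqt myp hgn jgblu
Final line 8: meqt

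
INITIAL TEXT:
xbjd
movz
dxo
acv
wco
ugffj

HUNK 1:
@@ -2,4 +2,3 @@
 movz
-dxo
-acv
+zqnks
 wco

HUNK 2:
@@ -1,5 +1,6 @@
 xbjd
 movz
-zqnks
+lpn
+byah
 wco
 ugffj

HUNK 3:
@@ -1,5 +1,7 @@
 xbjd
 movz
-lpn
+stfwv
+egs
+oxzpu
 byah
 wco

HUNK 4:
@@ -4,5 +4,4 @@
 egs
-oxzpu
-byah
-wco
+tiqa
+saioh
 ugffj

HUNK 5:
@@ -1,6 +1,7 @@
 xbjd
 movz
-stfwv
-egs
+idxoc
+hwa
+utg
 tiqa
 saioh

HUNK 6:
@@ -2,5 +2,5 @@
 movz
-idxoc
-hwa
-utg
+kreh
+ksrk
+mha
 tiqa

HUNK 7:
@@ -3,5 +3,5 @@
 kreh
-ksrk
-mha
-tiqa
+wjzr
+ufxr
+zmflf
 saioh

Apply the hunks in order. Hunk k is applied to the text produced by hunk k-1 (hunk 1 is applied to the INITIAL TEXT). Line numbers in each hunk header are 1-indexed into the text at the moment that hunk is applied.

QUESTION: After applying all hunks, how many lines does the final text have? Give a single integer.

Hunk 1: at line 2 remove [dxo,acv] add [zqnks] -> 5 lines: xbjd movz zqnks wco ugffj
Hunk 2: at line 1 remove [zqnks] add [lpn,byah] -> 6 lines: xbjd movz lpn byah wco ugffj
Hunk 3: at line 1 remove [lpn] add [stfwv,egs,oxzpu] -> 8 lines: xbjd movz stfwv egs oxzpu byah wco ugffj
Hunk 4: at line 4 remove [oxzpu,byah,wco] add [tiqa,saioh] -> 7 lines: xbjd movz stfwv egs tiqa saioh ugffj
Hunk 5: at line 1 remove [stfwv,egs] add [idxoc,hwa,utg] -> 8 lines: xbjd movz idxoc hwa utg tiqa saioh ugffj
Hunk 6: at line 2 remove [idxoc,hwa,utg] add [kreh,ksrk,mha] -> 8 lines: xbjd movz kreh ksrk mha tiqa saioh ugffj
Hunk 7: at line 3 remove [ksrk,mha,tiqa] add [wjzr,ufxr,zmflf] -> 8 lines: xbjd movz kreh wjzr ufxr zmflf saioh ugffj
Final line count: 8

Answer: 8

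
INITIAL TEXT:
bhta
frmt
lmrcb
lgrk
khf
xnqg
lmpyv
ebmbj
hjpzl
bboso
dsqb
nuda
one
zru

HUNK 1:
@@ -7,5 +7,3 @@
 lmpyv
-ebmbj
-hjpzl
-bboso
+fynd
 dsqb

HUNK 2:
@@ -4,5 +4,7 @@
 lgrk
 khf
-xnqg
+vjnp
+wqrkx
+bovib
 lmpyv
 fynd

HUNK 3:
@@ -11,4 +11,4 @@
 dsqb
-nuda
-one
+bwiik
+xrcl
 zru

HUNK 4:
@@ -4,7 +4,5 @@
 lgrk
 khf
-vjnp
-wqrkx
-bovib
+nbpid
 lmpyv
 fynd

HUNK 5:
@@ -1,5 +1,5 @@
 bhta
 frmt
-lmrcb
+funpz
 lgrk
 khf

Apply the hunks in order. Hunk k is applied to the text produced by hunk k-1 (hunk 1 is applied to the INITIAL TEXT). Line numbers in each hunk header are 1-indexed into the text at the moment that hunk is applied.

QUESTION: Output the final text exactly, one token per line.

Answer: bhta
frmt
funpz
lgrk
khf
nbpid
lmpyv
fynd
dsqb
bwiik
xrcl
zru

Derivation:
Hunk 1: at line 7 remove [ebmbj,hjpzl,bboso] add [fynd] -> 12 lines: bhta frmt lmrcb lgrk khf xnqg lmpyv fynd dsqb nuda one zru
Hunk 2: at line 4 remove [xnqg] add [vjnp,wqrkx,bovib] -> 14 lines: bhta frmt lmrcb lgrk khf vjnp wqrkx bovib lmpyv fynd dsqb nuda one zru
Hunk 3: at line 11 remove [nuda,one] add [bwiik,xrcl] -> 14 lines: bhta frmt lmrcb lgrk khf vjnp wqrkx bovib lmpyv fynd dsqb bwiik xrcl zru
Hunk 4: at line 4 remove [vjnp,wqrkx,bovib] add [nbpid] -> 12 lines: bhta frmt lmrcb lgrk khf nbpid lmpyv fynd dsqb bwiik xrcl zru
Hunk 5: at line 1 remove [lmrcb] add [funpz] -> 12 lines: bhta frmt funpz lgrk khf nbpid lmpyv fynd dsqb bwiik xrcl zru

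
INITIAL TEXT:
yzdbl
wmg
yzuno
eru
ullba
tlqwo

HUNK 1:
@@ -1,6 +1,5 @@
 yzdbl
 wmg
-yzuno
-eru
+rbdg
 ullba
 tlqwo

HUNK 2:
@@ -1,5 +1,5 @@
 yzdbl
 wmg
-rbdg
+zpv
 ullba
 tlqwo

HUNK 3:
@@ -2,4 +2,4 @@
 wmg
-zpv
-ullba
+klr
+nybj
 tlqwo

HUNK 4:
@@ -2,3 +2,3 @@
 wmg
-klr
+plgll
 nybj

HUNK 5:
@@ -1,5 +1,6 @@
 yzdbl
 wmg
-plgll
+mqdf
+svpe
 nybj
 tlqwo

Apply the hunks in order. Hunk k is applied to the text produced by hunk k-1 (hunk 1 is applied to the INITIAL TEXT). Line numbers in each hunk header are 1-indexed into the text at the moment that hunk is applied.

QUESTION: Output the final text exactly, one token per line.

Answer: yzdbl
wmg
mqdf
svpe
nybj
tlqwo

Derivation:
Hunk 1: at line 1 remove [yzuno,eru] add [rbdg] -> 5 lines: yzdbl wmg rbdg ullba tlqwo
Hunk 2: at line 1 remove [rbdg] add [zpv] -> 5 lines: yzdbl wmg zpv ullba tlqwo
Hunk 3: at line 2 remove [zpv,ullba] add [klr,nybj] -> 5 lines: yzdbl wmg klr nybj tlqwo
Hunk 4: at line 2 remove [klr] add [plgll] -> 5 lines: yzdbl wmg plgll nybj tlqwo
Hunk 5: at line 1 remove [plgll] add [mqdf,svpe] -> 6 lines: yzdbl wmg mqdf svpe nybj tlqwo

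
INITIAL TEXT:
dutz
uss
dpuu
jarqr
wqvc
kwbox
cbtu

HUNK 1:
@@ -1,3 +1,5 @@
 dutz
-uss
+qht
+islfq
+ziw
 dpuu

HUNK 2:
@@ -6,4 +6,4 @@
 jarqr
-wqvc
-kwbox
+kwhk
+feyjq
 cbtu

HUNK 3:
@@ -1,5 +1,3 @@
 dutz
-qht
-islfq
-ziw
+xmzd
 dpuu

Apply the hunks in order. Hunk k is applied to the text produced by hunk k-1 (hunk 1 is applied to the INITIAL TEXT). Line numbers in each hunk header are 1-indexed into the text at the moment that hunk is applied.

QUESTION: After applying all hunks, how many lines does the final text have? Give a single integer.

Hunk 1: at line 1 remove [uss] add [qht,islfq,ziw] -> 9 lines: dutz qht islfq ziw dpuu jarqr wqvc kwbox cbtu
Hunk 2: at line 6 remove [wqvc,kwbox] add [kwhk,feyjq] -> 9 lines: dutz qht islfq ziw dpuu jarqr kwhk feyjq cbtu
Hunk 3: at line 1 remove [qht,islfq,ziw] add [xmzd] -> 7 lines: dutz xmzd dpuu jarqr kwhk feyjq cbtu
Final line count: 7

Answer: 7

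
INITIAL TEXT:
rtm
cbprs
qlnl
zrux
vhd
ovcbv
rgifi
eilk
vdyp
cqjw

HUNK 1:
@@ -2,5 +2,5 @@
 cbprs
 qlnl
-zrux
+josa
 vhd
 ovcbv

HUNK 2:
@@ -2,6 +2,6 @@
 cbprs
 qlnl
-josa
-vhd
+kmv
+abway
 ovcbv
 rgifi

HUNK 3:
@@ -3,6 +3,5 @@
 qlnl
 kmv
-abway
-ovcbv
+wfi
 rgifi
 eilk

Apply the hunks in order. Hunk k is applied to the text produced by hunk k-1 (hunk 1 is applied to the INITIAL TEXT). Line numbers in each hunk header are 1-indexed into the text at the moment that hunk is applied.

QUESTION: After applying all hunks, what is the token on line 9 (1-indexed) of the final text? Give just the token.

Answer: cqjw

Derivation:
Hunk 1: at line 2 remove [zrux] add [josa] -> 10 lines: rtm cbprs qlnl josa vhd ovcbv rgifi eilk vdyp cqjw
Hunk 2: at line 2 remove [josa,vhd] add [kmv,abway] -> 10 lines: rtm cbprs qlnl kmv abway ovcbv rgifi eilk vdyp cqjw
Hunk 3: at line 3 remove [abway,ovcbv] add [wfi] -> 9 lines: rtm cbprs qlnl kmv wfi rgifi eilk vdyp cqjw
Final line 9: cqjw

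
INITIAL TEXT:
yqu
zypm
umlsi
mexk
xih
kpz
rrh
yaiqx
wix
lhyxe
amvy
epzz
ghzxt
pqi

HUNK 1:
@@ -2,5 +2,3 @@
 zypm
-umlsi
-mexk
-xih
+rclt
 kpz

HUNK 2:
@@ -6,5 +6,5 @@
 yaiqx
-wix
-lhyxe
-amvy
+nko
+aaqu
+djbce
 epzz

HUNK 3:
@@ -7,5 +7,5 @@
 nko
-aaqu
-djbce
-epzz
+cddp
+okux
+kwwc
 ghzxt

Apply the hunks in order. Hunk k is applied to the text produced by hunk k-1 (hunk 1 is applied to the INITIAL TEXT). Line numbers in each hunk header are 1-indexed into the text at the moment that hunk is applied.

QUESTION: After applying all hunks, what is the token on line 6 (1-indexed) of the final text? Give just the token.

Hunk 1: at line 2 remove [umlsi,mexk,xih] add [rclt] -> 12 lines: yqu zypm rclt kpz rrh yaiqx wix lhyxe amvy epzz ghzxt pqi
Hunk 2: at line 6 remove [wix,lhyxe,amvy] add [nko,aaqu,djbce] -> 12 lines: yqu zypm rclt kpz rrh yaiqx nko aaqu djbce epzz ghzxt pqi
Hunk 3: at line 7 remove [aaqu,djbce,epzz] add [cddp,okux,kwwc] -> 12 lines: yqu zypm rclt kpz rrh yaiqx nko cddp okux kwwc ghzxt pqi
Final line 6: yaiqx

Answer: yaiqx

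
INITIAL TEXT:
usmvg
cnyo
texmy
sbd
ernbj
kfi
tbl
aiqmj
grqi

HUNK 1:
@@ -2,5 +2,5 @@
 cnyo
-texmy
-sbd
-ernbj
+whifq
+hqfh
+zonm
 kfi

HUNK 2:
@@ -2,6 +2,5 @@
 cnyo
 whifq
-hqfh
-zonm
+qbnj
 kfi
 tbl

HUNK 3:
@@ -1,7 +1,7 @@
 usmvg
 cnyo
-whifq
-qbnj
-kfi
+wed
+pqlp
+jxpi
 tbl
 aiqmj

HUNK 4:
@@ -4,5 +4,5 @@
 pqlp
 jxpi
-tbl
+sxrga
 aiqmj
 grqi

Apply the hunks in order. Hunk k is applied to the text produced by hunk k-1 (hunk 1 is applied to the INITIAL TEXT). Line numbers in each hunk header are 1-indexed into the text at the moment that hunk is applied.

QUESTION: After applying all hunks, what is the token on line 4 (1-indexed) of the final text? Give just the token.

Answer: pqlp

Derivation:
Hunk 1: at line 2 remove [texmy,sbd,ernbj] add [whifq,hqfh,zonm] -> 9 lines: usmvg cnyo whifq hqfh zonm kfi tbl aiqmj grqi
Hunk 2: at line 2 remove [hqfh,zonm] add [qbnj] -> 8 lines: usmvg cnyo whifq qbnj kfi tbl aiqmj grqi
Hunk 3: at line 1 remove [whifq,qbnj,kfi] add [wed,pqlp,jxpi] -> 8 lines: usmvg cnyo wed pqlp jxpi tbl aiqmj grqi
Hunk 4: at line 4 remove [tbl] add [sxrga] -> 8 lines: usmvg cnyo wed pqlp jxpi sxrga aiqmj grqi
Final line 4: pqlp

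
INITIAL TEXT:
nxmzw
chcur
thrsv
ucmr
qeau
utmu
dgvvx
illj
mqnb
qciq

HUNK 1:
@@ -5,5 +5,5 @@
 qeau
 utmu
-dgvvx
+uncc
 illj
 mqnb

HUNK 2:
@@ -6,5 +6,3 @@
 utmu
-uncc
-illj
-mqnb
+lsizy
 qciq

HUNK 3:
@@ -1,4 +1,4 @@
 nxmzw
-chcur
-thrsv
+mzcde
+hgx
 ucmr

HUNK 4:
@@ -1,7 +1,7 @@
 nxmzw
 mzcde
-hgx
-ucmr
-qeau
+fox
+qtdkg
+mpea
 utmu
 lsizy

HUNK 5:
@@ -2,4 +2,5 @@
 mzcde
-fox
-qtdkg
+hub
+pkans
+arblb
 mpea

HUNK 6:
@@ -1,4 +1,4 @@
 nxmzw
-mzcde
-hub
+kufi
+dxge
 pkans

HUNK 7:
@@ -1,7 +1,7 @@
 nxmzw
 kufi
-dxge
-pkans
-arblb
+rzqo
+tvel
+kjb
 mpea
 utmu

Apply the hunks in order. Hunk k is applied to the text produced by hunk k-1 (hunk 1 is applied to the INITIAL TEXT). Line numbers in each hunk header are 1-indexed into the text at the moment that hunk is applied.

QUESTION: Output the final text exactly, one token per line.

Answer: nxmzw
kufi
rzqo
tvel
kjb
mpea
utmu
lsizy
qciq

Derivation:
Hunk 1: at line 5 remove [dgvvx] add [uncc] -> 10 lines: nxmzw chcur thrsv ucmr qeau utmu uncc illj mqnb qciq
Hunk 2: at line 6 remove [uncc,illj,mqnb] add [lsizy] -> 8 lines: nxmzw chcur thrsv ucmr qeau utmu lsizy qciq
Hunk 3: at line 1 remove [chcur,thrsv] add [mzcde,hgx] -> 8 lines: nxmzw mzcde hgx ucmr qeau utmu lsizy qciq
Hunk 4: at line 1 remove [hgx,ucmr,qeau] add [fox,qtdkg,mpea] -> 8 lines: nxmzw mzcde fox qtdkg mpea utmu lsizy qciq
Hunk 5: at line 2 remove [fox,qtdkg] add [hub,pkans,arblb] -> 9 lines: nxmzw mzcde hub pkans arblb mpea utmu lsizy qciq
Hunk 6: at line 1 remove [mzcde,hub] add [kufi,dxge] -> 9 lines: nxmzw kufi dxge pkans arblb mpea utmu lsizy qciq
Hunk 7: at line 1 remove [dxge,pkans,arblb] add [rzqo,tvel,kjb] -> 9 lines: nxmzw kufi rzqo tvel kjb mpea utmu lsizy qciq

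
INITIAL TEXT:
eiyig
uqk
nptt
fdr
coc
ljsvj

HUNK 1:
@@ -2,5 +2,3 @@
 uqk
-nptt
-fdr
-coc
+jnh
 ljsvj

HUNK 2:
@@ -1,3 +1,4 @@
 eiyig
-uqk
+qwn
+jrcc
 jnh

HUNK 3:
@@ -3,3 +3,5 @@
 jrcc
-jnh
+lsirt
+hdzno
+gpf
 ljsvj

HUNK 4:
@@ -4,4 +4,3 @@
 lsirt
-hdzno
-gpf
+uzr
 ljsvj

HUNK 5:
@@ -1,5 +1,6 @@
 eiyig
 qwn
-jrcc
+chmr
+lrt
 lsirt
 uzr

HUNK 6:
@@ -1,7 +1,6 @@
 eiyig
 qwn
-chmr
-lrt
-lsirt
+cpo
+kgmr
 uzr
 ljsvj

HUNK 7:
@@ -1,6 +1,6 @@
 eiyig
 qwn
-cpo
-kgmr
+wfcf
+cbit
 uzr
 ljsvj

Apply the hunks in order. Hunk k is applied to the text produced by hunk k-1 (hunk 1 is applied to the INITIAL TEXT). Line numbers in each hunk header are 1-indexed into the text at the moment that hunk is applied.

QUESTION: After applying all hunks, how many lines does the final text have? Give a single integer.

Answer: 6

Derivation:
Hunk 1: at line 2 remove [nptt,fdr,coc] add [jnh] -> 4 lines: eiyig uqk jnh ljsvj
Hunk 2: at line 1 remove [uqk] add [qwn,jrcc] -> 5 lines: eiyig qwn jrcc jnh ljsvj
Hunk 3: at line 3 remove [jnh] add [lsirt,hdzno,gpf] -> 7 lines: eiyig qwn jrcc lsirt hdzno gpf ljsvj
Hunk 4: at line 4 remove [hdzno,gpf] add [uzr] -> 6 lines: eiyig qwn jrcc lsirt uzr ljsvj
Hunk 5: at line 1 remove [jrcc] add [chmr,lrt] -> 7 lines: eiyig qwn chmr lrt lsirt uzr ljsvj
Hunk 6: at line 1 remove [chmr,lrt,lsirt] add [cpo,kgmr] -> 6 lines: eiyig qwn cpo kgmr uzr ljsvj
Hunk 7: at line 1 remove [cpo,kgmr] add [wfcf,cbit] -> 6 lines: eiyig qwn wfcf cbit uzr ljsvj
Final line count: 6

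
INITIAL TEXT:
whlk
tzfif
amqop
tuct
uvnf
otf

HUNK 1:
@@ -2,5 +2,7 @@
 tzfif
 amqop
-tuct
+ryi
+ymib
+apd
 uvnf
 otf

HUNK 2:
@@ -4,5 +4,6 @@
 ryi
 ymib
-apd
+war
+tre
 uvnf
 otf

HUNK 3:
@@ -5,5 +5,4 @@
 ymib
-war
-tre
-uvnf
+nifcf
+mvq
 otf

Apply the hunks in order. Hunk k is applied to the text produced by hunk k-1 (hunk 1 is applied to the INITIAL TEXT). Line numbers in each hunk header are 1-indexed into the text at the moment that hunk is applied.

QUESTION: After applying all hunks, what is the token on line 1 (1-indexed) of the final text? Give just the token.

Answer: whlk

Derivation:
Hunk 1: at line 2 remove [tuct] add [ryi,ymib,apd] -> 8 lines: whlk tzfif amqop ryi ymib apd uvnf otf
Hunk 2: at line 4 remove [apd] add [war,tre] -> 9 lines: whlk tzfif amqop ryi ymib war tre uvnf otf
Hunk 3: at line 5 remove [war,tre,uvnf] add [nifcf,mvq] -> 8 lines: whlk tzfif amqop ryi ymib nifcf mvq otf
Final line 1: whlk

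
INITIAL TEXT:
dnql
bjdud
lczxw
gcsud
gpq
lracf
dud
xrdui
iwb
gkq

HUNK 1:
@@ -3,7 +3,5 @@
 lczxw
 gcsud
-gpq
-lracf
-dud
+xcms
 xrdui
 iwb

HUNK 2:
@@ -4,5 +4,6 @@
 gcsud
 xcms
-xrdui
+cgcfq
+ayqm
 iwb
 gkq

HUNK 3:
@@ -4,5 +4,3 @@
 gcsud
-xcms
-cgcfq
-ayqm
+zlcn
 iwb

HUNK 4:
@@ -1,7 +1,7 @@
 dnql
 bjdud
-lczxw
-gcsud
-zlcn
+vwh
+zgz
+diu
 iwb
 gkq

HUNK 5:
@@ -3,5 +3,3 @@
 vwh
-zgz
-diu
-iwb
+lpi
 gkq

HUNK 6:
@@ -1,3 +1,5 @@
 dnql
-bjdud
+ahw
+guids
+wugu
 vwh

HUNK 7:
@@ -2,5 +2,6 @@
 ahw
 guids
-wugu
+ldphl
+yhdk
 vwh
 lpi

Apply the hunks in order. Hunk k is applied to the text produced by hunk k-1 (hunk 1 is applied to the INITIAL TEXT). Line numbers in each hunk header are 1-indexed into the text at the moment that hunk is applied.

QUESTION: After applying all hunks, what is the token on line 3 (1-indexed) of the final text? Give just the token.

Answer: guids

Derivation:
Hunk 1: at line 3 remove [gpq,lracf,dud] add [xcms] -> 8 lines: dnql bjdud lczxw gcsud xcms xrdui iwb gkq
Hunk 2: at line 4 remove [xrdui] add [cgcfq,ayqm] -> 9 lines: dnql bjdud lczxw gcsud xcms cgcfq ayqm iwb gkq
Hunk 3: at line 4 remove [xcms,cgcfq,ayqm] add [zlcn] -> 7 lines: dnql bjdud lczxw gcsud zlcn iwb gkq
Hunk 4: at line 1 remove [lczxw,gcsud,zlcn] add [vwh,zgz,diu] -> 7 lines: dnql bjdud vwh zgz diu iwb gkq
Hunk 5: at line 3 remove [zgz,diu,iwb] add [lpi] -> 5 lines: dnql bjdud vwh lpi gkq
Hunk 6: at line 1 remove [bjdud] add [ahw,guids,wugu] -> 7 lines: dnql ahw guids wugu vwh lpi gkq
Hunk 7: at line 2 remove [wugu] add [ldphl,yhdk] -> 8 lines: dnql ahw guids ldphl yhdk vwh lpi gkq
Final line 3: guids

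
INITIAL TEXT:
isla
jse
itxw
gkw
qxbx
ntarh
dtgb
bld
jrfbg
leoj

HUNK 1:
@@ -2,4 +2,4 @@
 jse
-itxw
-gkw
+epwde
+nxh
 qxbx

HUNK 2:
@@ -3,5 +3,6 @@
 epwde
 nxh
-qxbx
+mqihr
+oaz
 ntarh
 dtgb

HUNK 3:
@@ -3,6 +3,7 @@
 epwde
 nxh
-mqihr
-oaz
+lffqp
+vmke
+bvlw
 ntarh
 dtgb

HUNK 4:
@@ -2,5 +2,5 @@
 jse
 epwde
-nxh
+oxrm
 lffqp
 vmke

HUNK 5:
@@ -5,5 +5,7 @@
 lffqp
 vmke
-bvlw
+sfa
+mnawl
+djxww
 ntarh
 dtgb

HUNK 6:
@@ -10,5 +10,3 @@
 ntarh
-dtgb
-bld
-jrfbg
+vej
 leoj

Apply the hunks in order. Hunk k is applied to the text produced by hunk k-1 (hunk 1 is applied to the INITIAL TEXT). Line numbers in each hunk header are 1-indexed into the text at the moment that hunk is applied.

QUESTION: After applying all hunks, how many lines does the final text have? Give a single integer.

Hunk 1: at line 2 remove [itxw,gkw] add [epwde,nxh] -> 10 lines: isla jse epwde nxh qxbx ntarh dtgb bld jrfbg leoj
Hunk 2: at line 3 remove [qxbx] add [mqihr,oaz] -> 11 lines: isla jse epwde nxh mqihr oaz ntarh dtgb bld jrfbg leoj
Hunk 3: at line 3 remove [mqihr,oaz] add [lffqp,vmke,bvlw] -> 12 lines: isla jse epwde nxh lffqp vmke bvlw ntarh dtgb bld jrfbg leoj
Hunk 4: at line 2 remove [nxh] add [oxrm] -> 12 lines: isla jse epwde oxrm lffqp vmke bvlw ntarh dtgb bld jrfbg leoj
Hunk 5: at line 5 remove [bvlw] add [sfa,mnawl,djxww] -> 14 lines: isla jse epwde oxrm lffqp vmke sfa mnawl djxww ntarh dtgb bld jrfbg leoj
Hunk 6: at line 10 remove [dtgb,bld,jrfbg] add [vej] -> 12 lines: isla jse epwde oxrm lffqp vmke sfa mnawl djxww ntarh vej leoj
Final line count: 12

Answer: 12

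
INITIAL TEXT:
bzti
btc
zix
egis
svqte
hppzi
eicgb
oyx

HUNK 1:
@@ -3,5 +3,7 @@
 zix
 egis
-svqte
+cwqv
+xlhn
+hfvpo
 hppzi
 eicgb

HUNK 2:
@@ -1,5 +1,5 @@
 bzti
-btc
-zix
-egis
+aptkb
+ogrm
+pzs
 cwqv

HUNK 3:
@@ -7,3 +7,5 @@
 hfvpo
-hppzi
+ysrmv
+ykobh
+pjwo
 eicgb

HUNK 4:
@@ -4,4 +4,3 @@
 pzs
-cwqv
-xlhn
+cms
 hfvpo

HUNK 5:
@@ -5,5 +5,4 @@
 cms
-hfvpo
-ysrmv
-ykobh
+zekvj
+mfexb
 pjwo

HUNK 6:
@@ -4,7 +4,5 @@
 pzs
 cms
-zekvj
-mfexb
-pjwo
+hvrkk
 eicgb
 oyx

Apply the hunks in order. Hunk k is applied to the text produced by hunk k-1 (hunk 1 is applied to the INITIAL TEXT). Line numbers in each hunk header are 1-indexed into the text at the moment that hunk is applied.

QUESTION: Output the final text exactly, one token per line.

Hunk 1: at line 3 remove [svqte] add [cwqv,xlhn,hfvpo] -> 10 lines: bzti btc zix egis cwqv xlhn hfvpo hppzi eicgb oyx
Hunk 2: at line 1 remove [btc,zix,egis] add [aptkb,ogrm,pzs] -> 10 lines: bzti aptkb ogrm pzs cwqv xlhn hfvpo hppzi eicgb oyx
Hunk 3: at line 7 remove [hppzi] add [ysrmv,ykobh,pjwo] -> 12 lines: bzti aptkb ogrm pzs cwqv xlhn hfvpo ysrmv ykobh pjwo eicgb oyx
Hunk 4: at line 4 remove [cwqv,xlhn] add [cms] -> 11 lines: bzti aptkb ogrm pzs cms hfvpo ysrmv ykobh pjwo eicgb oyx
Hunk 5: at line 5 remove [hfvpo,ysrmv,ykobh] add [zekvj,mfexb] -> 10 lines: bzti aptkb ogrm pzs cms zekvj mfexb pjwo eicgb oyx
Hunk 6: at line 4 remove [zekvj,mfexb,pjwo] add [hvrkk] -> 8 lines: bzti aptkb ogrm pzs cms hvrkk eicgb oyx

Answer: bzti
aptkb
ogrm
pzs
cms
hvrkk
eicgb
oyx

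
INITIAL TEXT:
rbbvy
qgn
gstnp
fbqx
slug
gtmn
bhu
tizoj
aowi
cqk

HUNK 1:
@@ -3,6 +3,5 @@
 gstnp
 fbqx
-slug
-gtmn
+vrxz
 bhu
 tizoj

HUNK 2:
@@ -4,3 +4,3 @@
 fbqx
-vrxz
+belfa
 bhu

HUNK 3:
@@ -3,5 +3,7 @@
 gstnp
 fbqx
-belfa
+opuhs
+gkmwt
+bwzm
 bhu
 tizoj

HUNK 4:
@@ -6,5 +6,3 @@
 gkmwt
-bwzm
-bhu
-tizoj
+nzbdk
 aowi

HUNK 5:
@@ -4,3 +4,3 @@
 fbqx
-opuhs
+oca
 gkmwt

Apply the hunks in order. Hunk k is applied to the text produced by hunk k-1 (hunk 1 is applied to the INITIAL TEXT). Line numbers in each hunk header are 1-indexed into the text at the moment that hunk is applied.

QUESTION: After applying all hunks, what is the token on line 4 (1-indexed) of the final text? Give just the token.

Hunk 1: at line 3 remove [slug,gtmn] add [vrxz] -> 9 lines: rbbvy qgn gstnp fbqx vrxz bhu tizoj aowi cqk
Hunk 2: at line 4 remove [vrxz] add [belfa] -> 9 lines: rbbvy qgn gstnp fbqx belfa bhu tizoj aowi cqk
Hunk 3: at line 3 remove [belfa] add [opuhs,gkmwt,bwzm] -> 11 lines: rbbvy qgn gstnp fbqx opuhs gkmwt bwzm bhu tizoj aowi cqk
Hunk 4: at line 6 remove [bwzm,bhu,tizoj] add [nzbdk] -> 9 lines: rbbvy qgn gstnp fbqx opuhs gkmwt nzbdk aowi cqk
Hunk 5: at line 4 remove [opuhs] add [oca] -> 9 lines: rbbvy qgn gstnp fbqx oca gkmwt nzbdk aowi cqk
Final line 4: fbqx

Answer: fbqx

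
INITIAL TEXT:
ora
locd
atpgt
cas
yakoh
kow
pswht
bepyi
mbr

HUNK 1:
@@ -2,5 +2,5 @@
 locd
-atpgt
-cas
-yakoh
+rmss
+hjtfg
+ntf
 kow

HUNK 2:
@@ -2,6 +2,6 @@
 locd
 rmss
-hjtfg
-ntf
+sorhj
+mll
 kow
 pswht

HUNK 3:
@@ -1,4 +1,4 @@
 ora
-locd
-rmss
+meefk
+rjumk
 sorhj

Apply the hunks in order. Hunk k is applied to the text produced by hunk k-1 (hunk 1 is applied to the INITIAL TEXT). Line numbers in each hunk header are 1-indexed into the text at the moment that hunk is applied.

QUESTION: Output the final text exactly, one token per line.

Hunk 1: at line 2 remove [atpgt,cas,yakoh] add [rmss,hjtfg,ntf] -> 9 lines: ora locd rmss hjtfg ntf kow pswht bepyi mbr
Hunk 2: at line 2 remove [hjtfg,ntf] add [sorhj,mll] -> 9 lines: ora locd rmss sorhj mll kow pswht bepyi mbr
Hunk 3: at line 1 remove [locd,rmss] add [meefk,rjumk] -> 9 lines: ora meefk rjumk sorhj mll kow pswht bepyi mbr

Answer: ora
meefk
rjumk
sorhj
mll
kow
pswht
bepyi
mbr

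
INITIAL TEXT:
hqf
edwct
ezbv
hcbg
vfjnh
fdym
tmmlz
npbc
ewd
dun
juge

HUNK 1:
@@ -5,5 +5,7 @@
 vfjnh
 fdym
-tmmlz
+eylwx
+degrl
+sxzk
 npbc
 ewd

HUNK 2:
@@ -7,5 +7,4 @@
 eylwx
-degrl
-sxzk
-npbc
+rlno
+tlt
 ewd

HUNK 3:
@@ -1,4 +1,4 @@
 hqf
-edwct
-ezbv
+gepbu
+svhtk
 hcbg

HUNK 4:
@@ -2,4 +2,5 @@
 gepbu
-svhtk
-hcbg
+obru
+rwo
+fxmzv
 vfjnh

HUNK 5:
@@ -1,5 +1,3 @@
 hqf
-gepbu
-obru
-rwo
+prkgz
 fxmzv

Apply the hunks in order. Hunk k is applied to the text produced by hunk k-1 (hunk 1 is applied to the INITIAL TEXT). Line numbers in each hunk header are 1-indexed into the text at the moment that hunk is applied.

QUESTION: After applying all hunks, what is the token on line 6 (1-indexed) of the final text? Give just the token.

Answer: eylwx

Derivation:
Hunk 1: at line 5 remove [tmmlz] add [eylwx,degrl,sxzk] -> 13 lines: hqf edwct ezbv hcbg vfjnh fdym eylwx degrl sxzk npbc ewd dun juge
Hunk 2: at line 7 remove [degrl,sxzk,npbc] add [rlno,tlt] -> 12 lines: hqf edwct ezbv hcbg vfjnh fdym eylwx rlno tlt ewd dun juge
Hunk 3: at line 1 remove [edwct,ezbv] add [gepbu,svhtk] -> 12 lines: hqf gepbu svhtk hcbg vfjnh fdym eylwx rlno tlt ewd dun juge
Hunk 4: at line 2 remove [svhtk,hcbg] add [obru,rwo,fxmzv] -> 13 lines: hqf gepbu obru rwo fxmzv vfjnh fdym eylwx rlno tlt ewd dun juge
Hunk 5: at line 1 remove [gepbu,obru,rwo] add [prkgz] -> 11 lines: hqf prkgz fxmzv vfjnh fdym eylwx rlno tlt ewd dun juge
Final line 6: eylwx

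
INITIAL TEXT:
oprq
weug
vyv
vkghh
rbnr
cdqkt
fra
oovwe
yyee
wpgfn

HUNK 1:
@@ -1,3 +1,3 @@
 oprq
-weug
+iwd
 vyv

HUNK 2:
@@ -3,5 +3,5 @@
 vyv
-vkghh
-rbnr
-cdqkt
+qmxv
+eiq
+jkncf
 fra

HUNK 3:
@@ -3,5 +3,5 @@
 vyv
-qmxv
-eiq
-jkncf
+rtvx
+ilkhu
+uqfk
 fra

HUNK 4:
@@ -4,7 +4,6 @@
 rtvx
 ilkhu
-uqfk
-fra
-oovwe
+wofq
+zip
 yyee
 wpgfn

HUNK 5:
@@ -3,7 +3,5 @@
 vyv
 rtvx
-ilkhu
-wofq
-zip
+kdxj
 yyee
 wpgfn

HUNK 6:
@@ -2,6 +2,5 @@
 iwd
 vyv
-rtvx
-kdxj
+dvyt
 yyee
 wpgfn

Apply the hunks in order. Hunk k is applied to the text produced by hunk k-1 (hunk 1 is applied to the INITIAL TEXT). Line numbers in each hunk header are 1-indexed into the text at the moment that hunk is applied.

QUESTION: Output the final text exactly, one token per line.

Answer: oprq
iwd
vyv
dvyt
yyee
wpgfn

Derivation:
Hunk 1: at line 1 remove [weug] add [iwd] -> 10 lines: oprq iwd vyv vkghh rbnr cdqkt fra oovwe yyee wpgfn
Hunk 2: at line 3 remove [vkghh,rbnr,cdqkt] add [qmxv,eiq,jkncf] -> 10 lines: oprq iwd vyv qmxv eiq jkncf fra oovwe yyee wpgfn
Hunk 3: at line 3 remove [qmxv,eiq,jkncf] add [rtvx,ilkhu,uqfk] -> 10 lines: oprq iwd vyv rtvx ilkhu uqfk fra oovwe yyee wpgfn
Hunk 4: at line 4 remove [uqfk,fra,oovwe] add [wofq,zip] -> 9 lines: oprq iwd vyv rtvx ilkhu wofq zip yyee wpgfn
Hunk 5: at line 3 remove [ilkhu,wofq,zip] add [kdxj] -> 7 lines: oprq iwd vyv rtvx kdxj yyee wpgfn
Hunk 6: at line 2 remove [rtvx,kdxj] add [dvyt] -> 6 lines: oprq iwd vyv dvyt yyee wpgfn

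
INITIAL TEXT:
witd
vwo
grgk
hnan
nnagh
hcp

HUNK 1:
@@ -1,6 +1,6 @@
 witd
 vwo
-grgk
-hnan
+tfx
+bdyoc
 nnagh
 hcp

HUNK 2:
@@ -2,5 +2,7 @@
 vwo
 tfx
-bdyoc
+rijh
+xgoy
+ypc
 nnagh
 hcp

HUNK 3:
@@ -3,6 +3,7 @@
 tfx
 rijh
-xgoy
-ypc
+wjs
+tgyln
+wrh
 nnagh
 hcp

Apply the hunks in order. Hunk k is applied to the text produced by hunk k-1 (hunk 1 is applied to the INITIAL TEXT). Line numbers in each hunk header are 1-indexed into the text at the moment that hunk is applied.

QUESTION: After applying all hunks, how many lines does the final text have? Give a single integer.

Answer: 9

Derivation:
Hunk 1: at line 1 remove [grgk,hnan] add [tfx,bdyoc] -> 6 lines: witd vwo tfx bdyoc nnagh hcp
Hunk 2: at line 2 remove [bdyoc] add [rijh,xgoy,ypc] -> 8 lines: witd vwo tfx rijh xgoy ypc nnagh hcp
Hunk 3: at line 3 remove [xgoy,ypc] add [wjs,tgyln,wrh] -> 9 lines: witd vwo tfx rijh wjs tgyln wrh nnagh hcp
Final line count: 9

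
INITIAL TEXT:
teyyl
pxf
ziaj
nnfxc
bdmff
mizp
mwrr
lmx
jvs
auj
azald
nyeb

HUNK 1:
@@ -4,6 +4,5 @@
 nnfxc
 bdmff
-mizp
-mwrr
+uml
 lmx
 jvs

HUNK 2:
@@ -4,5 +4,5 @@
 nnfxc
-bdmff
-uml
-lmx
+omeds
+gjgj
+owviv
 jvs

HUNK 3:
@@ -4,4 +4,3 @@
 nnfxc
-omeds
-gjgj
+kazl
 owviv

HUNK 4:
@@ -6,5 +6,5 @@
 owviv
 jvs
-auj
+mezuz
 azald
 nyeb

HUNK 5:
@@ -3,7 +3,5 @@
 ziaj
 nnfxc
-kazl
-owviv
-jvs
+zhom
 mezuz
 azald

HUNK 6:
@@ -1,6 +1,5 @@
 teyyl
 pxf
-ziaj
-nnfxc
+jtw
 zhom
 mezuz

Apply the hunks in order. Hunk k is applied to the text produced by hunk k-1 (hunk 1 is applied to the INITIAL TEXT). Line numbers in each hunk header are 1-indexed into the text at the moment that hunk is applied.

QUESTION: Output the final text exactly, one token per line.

Answer: teyyl
pxf
jtw
zhom
mezuz
azald
nyeb

Derivation:
Hunk 1: at line 4 remove [mizp,mwrr] add [uml] -> 11 lines: teyyl pxf ziaj nnfxc bdmff uml lmx jvs auj azald nyeb
Hunk 2: at line 4 remove [bdmff,uml,lmx] add [omeds,gjgj,owviv] -> 11 lines: teyyl pxf ziaj nnfxc omeds gjgj owviv jvs auj azald nyeb
Hunk 3: at line 4 remove [omeds,gjgj] add [kazl] -> 10 lines: teyyl pxf ziaj nnfxc kazl owviv jvs auj azald nyeb
Hunk 4: at line 6 remove [auj] add [mezuz] -> 10 lines: teyyl pxf ziaj nnfxc kazl owviv jvs mezuz azald nyeb
Hunk 5: at line 3 remove [kazl,owviv,jvs] add [zhom] -> 8 lines: teyyl pxf ziaj nnfxc zhom mezuz azald nyeb
Hunk 6: at line 1 remove [ziaj,nnfxc] add [jtw] -> 7 lines: teyyl pxf jtw zhom mezuz azald nyeb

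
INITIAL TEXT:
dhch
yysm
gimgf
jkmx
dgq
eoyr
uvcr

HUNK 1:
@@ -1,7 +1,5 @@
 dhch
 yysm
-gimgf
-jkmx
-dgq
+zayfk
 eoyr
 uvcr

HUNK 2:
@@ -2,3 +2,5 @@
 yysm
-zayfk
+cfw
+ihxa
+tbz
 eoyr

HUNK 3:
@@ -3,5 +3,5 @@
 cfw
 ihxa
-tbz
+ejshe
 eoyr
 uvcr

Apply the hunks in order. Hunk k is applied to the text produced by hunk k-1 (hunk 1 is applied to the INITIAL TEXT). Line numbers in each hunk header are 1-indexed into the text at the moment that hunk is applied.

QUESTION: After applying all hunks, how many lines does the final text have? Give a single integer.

Answer: 7

Derivation:
Hunk 1: at line 1 remove [gimgf,jkmx,dgq] add [zayfk] -> 5 lines: dhch yysm zayfk eoyr uvcr
Hunk 2: at line 2 remove [zayfk] add [cfw,ihxa,tbz] -> 7 lines: dhch yysm cfw ihxa tbz eoyr uvcr
Hunk 3: at line 3 remove [tbz] add [ejshe] -> 7 lines: dhch yysm cfw ihxa ejshe eoyr uvcr
Final line count: 7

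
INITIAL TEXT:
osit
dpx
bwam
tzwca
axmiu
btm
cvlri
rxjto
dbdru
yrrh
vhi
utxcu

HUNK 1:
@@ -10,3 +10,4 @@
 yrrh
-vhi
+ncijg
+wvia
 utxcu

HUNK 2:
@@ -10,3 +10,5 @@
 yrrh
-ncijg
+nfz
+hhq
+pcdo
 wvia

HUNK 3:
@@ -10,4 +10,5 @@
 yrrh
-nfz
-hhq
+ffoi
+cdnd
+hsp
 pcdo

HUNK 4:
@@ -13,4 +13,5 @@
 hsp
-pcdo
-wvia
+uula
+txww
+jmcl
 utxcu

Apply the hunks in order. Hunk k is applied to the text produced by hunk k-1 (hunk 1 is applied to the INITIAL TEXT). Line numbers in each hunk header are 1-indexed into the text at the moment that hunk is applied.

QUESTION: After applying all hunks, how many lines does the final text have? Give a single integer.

Hunk 1: at line 10 remove [vhi] add [ncijg,wvia] -> 13 lines: osit dpx bwam tzwca axmiu btm cvlri rxjto dbdru yrrh ncijg wvia utxcu
Hunk 2: at line 10 remove [ncijg] add [nfz,hhq,pcdo] -> 15 lines: osit dpx bwam tzwca axmiu btm cvlri rxjto dbdru yrrh nfz hhq pcdo wvia utxcu
Hunk 3: at line 10 remove [nfz,hhq] add [ffoi,cdnd,hsp] -> 16 lines: osit dpx bwam tzwca axmiu btm cvlri rxjto dbdru yrrh ffoi cdnd hsp pcdo wvia utxcu
Hunk 4: at line 13 remove [pcdo,wvia] add [uula,txww,jmcl] -> 17 lines: osit dpx bwam tzwca axmiu btm cvlri rxjto dbdru yrrh ffoi cdnd hsp uula txww jmcl utxcu
Final line count: 17

Answer: 17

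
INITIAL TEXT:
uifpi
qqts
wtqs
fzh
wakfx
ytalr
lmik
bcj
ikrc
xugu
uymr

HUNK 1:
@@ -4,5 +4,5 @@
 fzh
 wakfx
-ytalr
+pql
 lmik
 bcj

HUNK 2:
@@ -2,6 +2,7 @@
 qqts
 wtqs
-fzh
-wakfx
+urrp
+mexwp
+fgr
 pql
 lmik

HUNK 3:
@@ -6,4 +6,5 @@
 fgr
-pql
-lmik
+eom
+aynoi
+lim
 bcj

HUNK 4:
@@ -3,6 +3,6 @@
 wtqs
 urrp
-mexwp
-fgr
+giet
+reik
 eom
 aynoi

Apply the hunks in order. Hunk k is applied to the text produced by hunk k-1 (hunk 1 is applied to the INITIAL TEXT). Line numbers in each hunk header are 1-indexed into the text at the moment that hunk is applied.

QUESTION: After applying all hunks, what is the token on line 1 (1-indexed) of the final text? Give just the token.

Hunk 1: at line 4 remove [ytalr] add [pql] -> 11 lines: uifpi qqts wtqs fzh wakfx pql lmik bcj ikrc xugu uymr
Hunk 2: at line 2 remove [fzh,wakfx] add [urrp,mexwp,fgr] -> 12 lines: uifpi qqts wtqs urrp mexwp fgr pql lmik bcj ikrc xugu uymr
Hunk 3: at line 6 remove [pql,lmik] add [eom,aynoi,lim] -> 13 lines: uifpi qqts wtqs urrp mexwp fgr eom aynoi lim bcj ikrc xugu uymr
Hunk 4: at line 3 remove [mexwp,fgr] add [giet,reik] -> 13 lines: uifpi qqts wtqs urrp giet reik eom aynoi lim bcj ikrc xugu uymr
Final line 1: uifpi

Answer: uifpi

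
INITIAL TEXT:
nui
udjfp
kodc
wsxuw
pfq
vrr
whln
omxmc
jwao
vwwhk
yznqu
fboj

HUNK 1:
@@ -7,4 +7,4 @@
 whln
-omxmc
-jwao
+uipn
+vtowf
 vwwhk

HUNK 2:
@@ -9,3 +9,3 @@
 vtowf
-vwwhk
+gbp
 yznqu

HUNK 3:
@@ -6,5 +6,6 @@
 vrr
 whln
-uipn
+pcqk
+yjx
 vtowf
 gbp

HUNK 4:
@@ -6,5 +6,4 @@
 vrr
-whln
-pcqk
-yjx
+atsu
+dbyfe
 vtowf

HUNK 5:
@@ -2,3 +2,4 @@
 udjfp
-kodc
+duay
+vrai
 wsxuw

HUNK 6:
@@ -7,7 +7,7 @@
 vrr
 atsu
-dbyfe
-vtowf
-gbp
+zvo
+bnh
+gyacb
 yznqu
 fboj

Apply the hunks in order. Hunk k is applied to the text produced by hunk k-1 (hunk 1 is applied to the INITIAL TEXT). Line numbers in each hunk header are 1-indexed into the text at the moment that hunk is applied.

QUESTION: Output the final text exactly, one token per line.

Answer: nui
udjfp
duay
vrai
wsxuw
pfq
vrr
atsu
zvo
bnh
gyacb
yznqu
fboj

Derivation:
Hunk 1: at line 7 remove [omxmc,jwao] add [uipn,vtowf] -> 12 lines: nui udjfp kodc wsxuw pfq vrr whln uipn vtowf vwwhk yznqu fboj
Hunk 2: at line 9 remove [vwwhk] add [gbp] -> 12 lines: nui udjfp kodc wsxuw pfq vrr whln uipn vtowf gbp yznqu fboj
Hunk 3: at line 6 remove [uipn] add [pcqk,yjx] -> 13 lines: nui udjfp kodc wsxuw pfq vrr whln pcqk yjx vtowf gbp yznqu fboj
Hunk 4: at line 6 remove [whln,pcqk,yjx] add [atsu,dbyfe] -> 12 lines: nui udjfp kodc wsxuw pfq vrr atsu dbyfe vtowf gbp yznqu fboj
Hunk 5: at line 2 remove [kodc] add [duay,vrai] -> 13 lines: nui udjfp duay vrai wsxuw pfq vrr atsu dbyfe vtowf gbp yznqu fboj
Hunk 6: at line 7 remove [dbyfe,vtowf,gbp] add [zvo,bnh,gyacb] -> 13 lines: nui udjfp duay vrai wsxuw pfq vrr atsu zvo bnh gyacb yznqu fboj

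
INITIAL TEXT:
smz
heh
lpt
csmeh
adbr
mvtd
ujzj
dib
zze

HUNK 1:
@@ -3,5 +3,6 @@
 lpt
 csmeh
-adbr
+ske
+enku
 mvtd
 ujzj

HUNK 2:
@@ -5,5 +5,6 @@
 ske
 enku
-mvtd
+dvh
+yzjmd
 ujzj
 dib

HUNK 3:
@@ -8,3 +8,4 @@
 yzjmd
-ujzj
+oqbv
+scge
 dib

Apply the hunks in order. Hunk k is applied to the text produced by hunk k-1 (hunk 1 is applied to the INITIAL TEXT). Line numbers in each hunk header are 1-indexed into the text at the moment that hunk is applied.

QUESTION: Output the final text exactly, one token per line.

Hunk 1: at line 3 remove [adbr] add [ske,enku] -> 10 lines: smz heh lpt csmeh ske enku mvtd ujzj dib zze
Hunk 2: at line 5 remove [mvtd] add [dvh,yzjmd] -> 11 lines: smz heh lpt csmeh ske enku dvh yzjmd ujzj dib zze
Hunk 3: at line 8 remove [ujzj] add [oqbv,scge] -> 12 lines: smz heh lpt csmeh ske enku dvh yzjmd oqbv scge dib zze

Answer: smz
heh
lpt
csmeh
ske
enku
dvh
yzjmd
oqbv
scge
dib
zze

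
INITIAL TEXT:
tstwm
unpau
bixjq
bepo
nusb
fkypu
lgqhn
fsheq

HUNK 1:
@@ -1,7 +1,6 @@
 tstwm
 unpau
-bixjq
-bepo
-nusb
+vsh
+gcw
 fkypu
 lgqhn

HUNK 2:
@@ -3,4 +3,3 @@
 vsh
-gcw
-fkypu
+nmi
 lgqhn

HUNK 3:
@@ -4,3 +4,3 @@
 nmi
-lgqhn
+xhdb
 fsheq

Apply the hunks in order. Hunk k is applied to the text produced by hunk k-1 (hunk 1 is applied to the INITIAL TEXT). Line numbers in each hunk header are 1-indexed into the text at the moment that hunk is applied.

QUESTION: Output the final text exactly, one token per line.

Answer: tstwm
unpau
vsh
nmi
xhdb
fsheq

Derivation:
Hunk 1: at line 1 remove [bixjq,bepo,nusb] add [vsh,gcw] -> 7 lines: tstwm unpau vsh gcw fkypu lgqhn fsheq
Hunk 2: at line 3 remove [gcw,fkypu] add [nmi] -> 6 lines: tstwm unpau vsh nmi lgqhn fsheq
Hunk 3: at line 4 remove [lgqhn] add [xhdb] -> 6 lines: tstwm unpau vsh nmi xhdb fsheq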